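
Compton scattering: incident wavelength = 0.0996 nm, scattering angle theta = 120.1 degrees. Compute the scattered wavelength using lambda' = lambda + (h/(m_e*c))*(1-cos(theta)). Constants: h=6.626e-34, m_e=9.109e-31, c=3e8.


Compton wavelength: h/(m_e*c) = 2.4247e-12 m
d_lambda = 2.4247e-12 * (1 - cos(120.1 deg))
= 2.4247e-12 * 1.501511
= 3.6407e-12 m = 0.003641 nm
lambda' = 0.0996 + 0.003641
= 0.103241 nm

0.103241


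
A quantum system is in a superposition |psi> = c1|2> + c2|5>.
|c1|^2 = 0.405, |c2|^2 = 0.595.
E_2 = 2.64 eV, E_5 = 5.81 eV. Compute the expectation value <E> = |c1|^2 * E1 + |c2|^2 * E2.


<E> = |c1|^2 * E1 + |c2|^2 * E2
= 0.405 * 2.64 + 0.595 * 5.81
= 1.0692 + 3.4569
= 4.5261 eV

4.5261


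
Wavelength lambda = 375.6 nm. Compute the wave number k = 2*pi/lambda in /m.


k = 2 * pi / lambda
= 6.2832 / (375.6e-9)
= 6.2832 / 3.7560e-07
= 1.6728e+07 /m

1.6728e+07


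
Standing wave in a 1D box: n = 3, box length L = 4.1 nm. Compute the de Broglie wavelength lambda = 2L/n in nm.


lambda = 2L / n
= 2 * 4.1 / 3
= 8.2 / 3
= 2.7333 nm

2.7333


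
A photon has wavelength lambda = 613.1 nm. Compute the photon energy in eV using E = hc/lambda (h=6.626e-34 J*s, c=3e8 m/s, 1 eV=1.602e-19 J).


E = hc / lambda
= (6.626e-34)(3e8) / (613.1e-9)
= 1.9878e-25 / 6.1310e-07
= 3.2422e-19 J
Converting to eV: 3.2422e-19 / 1.602e-19
= 2.0239 eV

2.0239


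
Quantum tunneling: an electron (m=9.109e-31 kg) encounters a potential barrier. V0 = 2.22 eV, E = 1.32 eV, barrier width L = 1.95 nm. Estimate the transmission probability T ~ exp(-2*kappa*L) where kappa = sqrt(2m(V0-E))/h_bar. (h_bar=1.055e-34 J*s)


V0 - E = 0.9 eV = 1.4418e-19 J
kappa = sqrt(2 * m * (V0-E)) / h_bar
= sqrt(2 * 9.109e-31 * 1.4418e-19) / 1.055e-34
= 4.8579e+09 /m
2*kappa*L = 2 * 4.8579e+09 * 1.95e-9
= 18.9459
T = exp(-18.9459) = 5.914317e-09

5.914317e-09


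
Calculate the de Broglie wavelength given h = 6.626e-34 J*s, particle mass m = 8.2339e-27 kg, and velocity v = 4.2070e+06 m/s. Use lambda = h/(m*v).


lambda = h / (m * v)
= 6.626e-34 / (8.2339e-27 * 4.2070e+06)
= 6.626e-34 / 3.4640e-20
= 1.9128e-14 m

1.9128e-14


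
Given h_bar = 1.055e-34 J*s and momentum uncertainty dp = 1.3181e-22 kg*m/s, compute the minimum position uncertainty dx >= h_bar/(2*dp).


dx = h_bar / (2 * dp)
= 1.055e-34 / (2 * 1.3181e-22)
= 1.055e-34 / 2.6362e-22
= 4.0020e-13 m

4.0020e-13


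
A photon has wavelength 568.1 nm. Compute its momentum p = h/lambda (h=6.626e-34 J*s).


p = h / lambda
= 6.626e-34 / (568.1e-9)
= 6.626e-34 / 5.6810e-07
= 1.1663e-27 kg*m/s

1.1663e-27


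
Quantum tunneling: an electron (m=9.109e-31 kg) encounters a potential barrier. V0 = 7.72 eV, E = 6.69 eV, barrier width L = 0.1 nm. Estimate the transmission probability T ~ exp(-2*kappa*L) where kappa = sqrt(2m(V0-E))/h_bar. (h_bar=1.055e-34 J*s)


V0 - E = 1.03 eV = 1.6501e-19 J
kappa = sqrt(2 * m * (V0-E)) / h_bar
= sqrt(2 * 9.109e-31 * 1.6501e-19) / 1.055e-34
= 5.1969e+09 /m
2*kappa*L = 2 * 5.1969e+09 * 0.1e-9
= 1.0394
T = exp(-1.0394) = 3.536710e-01

3.536710e-01


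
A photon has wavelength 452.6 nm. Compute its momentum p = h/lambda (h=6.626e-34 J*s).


p = h / lambda
= 6.626e-34 / (452.6e-9)
= 6.626e-34 / 4.5260e-07
= 1.4640e-27 kg*m/s

1.4640e-27


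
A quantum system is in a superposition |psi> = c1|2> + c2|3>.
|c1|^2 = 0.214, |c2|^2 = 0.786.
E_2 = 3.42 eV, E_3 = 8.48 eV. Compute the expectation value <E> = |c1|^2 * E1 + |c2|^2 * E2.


<E> = |c1|^2 * E1 + |c2|^2 * E2
= 0.214 * 3.42 + 0.786 * 8.48
= 0.7319 + 6.6653
= 7.3972 eV

7.3972


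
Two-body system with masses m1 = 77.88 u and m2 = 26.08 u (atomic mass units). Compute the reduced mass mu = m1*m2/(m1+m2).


mu = m1 * m2 / (m1 + m2)
= 77.88 * 26.08 / (77.88 + 26.08)
= 2031.1104 / 103.96
= 19.5374 u

19.5374


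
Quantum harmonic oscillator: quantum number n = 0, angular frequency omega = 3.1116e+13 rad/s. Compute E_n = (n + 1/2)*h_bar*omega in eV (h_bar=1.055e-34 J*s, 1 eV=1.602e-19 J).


E = (n + 1/2) * h_bar * omega
= (0 + 0.5) * 1.055e-34 * 3.1116e+13
= 0.5 * 3.2827e-21
= 1.6414e-21 J
= 0.0102 eV

0.0102


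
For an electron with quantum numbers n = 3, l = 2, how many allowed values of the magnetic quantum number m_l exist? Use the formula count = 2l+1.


m_l ranges from -l to +l in integer steps
So m_l goes from -2 to +2
Count = 2l + 1 = 2*2 + 1
= 5

5


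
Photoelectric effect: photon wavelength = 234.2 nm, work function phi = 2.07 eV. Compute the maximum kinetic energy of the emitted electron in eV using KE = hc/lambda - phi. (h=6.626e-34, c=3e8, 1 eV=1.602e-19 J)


E_photon = hc / lambda
= (6.626e-34)(3e8) / (234.2e-9)
= 8.4876e-19 J
= 5.2981 eV
KE = E_photon - phi
= 5.2981 - 2.07
= 3.2281 eV

3.2281


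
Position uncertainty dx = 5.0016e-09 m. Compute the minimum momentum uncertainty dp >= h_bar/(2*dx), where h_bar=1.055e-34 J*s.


dp = h_bar / (2 * dx)
= 1.055e-34 / (2 * 5.0016e-09)
= 1.055e-34 / 1.0003e-08
= 1.0547e-26 kg*m/s

1.0547e-26


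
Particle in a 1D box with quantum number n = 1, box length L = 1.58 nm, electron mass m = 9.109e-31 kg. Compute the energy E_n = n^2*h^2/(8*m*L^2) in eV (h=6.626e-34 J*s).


E = n^2 * h^2 / (8 * m * L^2)
= 1^2 * (6.626e-34)^2 / (8 * 9.109e-31 * (1.58e-9)^2)
= 1 * 4.3904e-67 / (8 * 9.109e-31 * 2.4964e-18)
= 2.4134e-20 J
= 0.1506 eV

0.1506


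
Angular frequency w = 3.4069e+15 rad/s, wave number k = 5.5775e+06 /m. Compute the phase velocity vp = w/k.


vp = w / k
= 3.4069e+15 / 5.5775e+06
= 6.1083e+08 m/s

6.1083e+08


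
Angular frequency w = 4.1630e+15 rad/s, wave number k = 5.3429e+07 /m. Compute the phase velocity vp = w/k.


vp = w / k
= 4.1630e+15 / 5.3429e+07
= 7.7916e+07 m/s

7.7916e+07


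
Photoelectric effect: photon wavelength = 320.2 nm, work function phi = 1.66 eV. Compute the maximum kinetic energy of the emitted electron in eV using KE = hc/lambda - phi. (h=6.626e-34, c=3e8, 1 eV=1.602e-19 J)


E_photon = hc / lambda
= (6.626e-34)(3e8) / (320.2e-9)
= 6.2080e-19 J
= 3.8752 eV
KE = E_photon - phi
= 3.8752 - 1.66
= 2.2152 eV

2.2152


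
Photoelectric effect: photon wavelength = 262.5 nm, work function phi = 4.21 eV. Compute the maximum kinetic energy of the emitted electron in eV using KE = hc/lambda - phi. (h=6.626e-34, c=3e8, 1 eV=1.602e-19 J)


E_photon = hc / lambda
= (6.626e-34)(3e8) / (262.5e-9)
= 7.5726e-19 J
= 4.7269 eV
KE = E_photon - phi
= 4.7269 - 4.21
= 0.5169 eV

0.5169


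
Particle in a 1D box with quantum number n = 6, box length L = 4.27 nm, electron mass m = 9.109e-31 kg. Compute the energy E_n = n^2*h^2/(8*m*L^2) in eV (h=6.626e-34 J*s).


E = n^2 * h^2 / (8 * m * L^2)
= 6^2 * (6.626e-34)^2 / (8 * 9.109e-31 * (4.27e-9)^2)
= 36 * 4.3904e-67 / (8 * 9.109e-31 * 1.8233e-17)
= 1.1896e-19 J
= 0.7426 eV

0.7426


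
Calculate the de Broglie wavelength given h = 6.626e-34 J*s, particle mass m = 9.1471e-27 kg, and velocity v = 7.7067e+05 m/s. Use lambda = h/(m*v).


lambda = h / (m * v)
= 6.626e-34 / (9.1471e-27 * 7.7067e+05)
= 6.626e-34 / 7.0494e-21
= 9.3994e-14 m

9.3994e-14


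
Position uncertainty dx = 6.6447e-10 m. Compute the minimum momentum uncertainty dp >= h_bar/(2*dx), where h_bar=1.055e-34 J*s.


dp = h_bar / (2 * dx)
= 1.055e-34 / (2 * 6.6447e-10)
= 1.055e-34 / 1.3289e-09
= 7.9387e-26 kg*m/s

7.9387e-26


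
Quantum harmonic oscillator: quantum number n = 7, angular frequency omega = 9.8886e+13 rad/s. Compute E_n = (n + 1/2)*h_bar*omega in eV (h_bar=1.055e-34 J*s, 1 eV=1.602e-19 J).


E = (n + 1/2) * h_bar * omega
= (7 + 0.5) * 1.055e-34 * 9.8886e+13
= 7.5 * 1.0432e-20
= 7.8244e-20 J
= 0.4884 eV

0.4884


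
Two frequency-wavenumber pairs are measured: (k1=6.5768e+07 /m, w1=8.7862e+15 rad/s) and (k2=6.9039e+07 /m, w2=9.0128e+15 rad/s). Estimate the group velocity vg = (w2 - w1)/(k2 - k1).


vg = (w2 - w1) / (k2 - k1)
= (9.0128e+15 - 8.7862e+15) / (6.9039e+07 - 6.5768e+07)
= 2.2660e+14 / 3.2710e+06
= 6.9275e+07 m/s

6.9275e+07


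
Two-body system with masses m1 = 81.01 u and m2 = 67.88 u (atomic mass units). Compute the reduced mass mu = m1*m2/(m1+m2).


mu = m1 * m2 / (m1 + m2)
= 81.01 * 67.88 / (81.01 + 67.88)
= 5498.9588 / 148.89
= 36.933 u

36.933


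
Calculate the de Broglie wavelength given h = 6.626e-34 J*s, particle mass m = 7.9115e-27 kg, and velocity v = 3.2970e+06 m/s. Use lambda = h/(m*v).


lambda = h / (m * v)
= 6.626e-34 / (7.9115e-27 * 3.2970e+06)
= 6.626e-34 / 2.6084e-20
= 2.5402e-14 m

2.5402e-14


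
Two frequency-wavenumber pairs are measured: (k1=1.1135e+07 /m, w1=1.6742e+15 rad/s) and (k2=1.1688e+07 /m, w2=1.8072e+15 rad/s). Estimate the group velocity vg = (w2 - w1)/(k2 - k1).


vg = (w2 - w1) / (k2 - k1)
= (1.8072e+15 - 1.6742e+15) / (1.1688e+07 - 1.1135e+07)
= 1.3300e+14 / 5.5300e+05
= 2.4051e+08 m/s

2.4051e+08


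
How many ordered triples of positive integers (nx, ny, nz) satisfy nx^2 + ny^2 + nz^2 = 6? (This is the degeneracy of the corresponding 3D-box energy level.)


Enumerate all (nx, ny, nz) with nx^2 + ny^2 + nz^2 = 6:
(1,1,2)
(1,2,1)
(2,1,1)
Total degeneracy = 3

3


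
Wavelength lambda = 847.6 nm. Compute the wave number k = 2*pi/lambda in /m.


k = 2 * pi / lambda
= 6.2832 / (847.6e-9)
= 6.2832 / 8.4760e-07
= 7.4129e+06 /m

7.4129e+06


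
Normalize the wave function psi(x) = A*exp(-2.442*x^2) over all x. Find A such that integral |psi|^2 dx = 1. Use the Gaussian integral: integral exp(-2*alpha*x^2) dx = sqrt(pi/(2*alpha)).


integral |psi|^2 dx = A^2 * sqrt(pi/(2*alpha)) = 1
A^2 = sqrt(2*alpha/pi)
= sqrt(2 * 2.442 / pi)
= 1.246846
A = sqrt(1.246846)
= 1.1166

1.1166


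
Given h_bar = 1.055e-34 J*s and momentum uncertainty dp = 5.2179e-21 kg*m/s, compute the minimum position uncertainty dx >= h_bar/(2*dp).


dx = h_bar / (2 * dp)
= 1.055e-34 / (2 * 5.2179e-21)
= 1.055e-34 / 1.0436e-20
= 1.0109e-14 m

1.0109e-14


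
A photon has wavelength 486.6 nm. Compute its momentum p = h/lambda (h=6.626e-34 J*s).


p = h / lambda
= 6.626e-34 / (486.6e-9)
= 6.626e-34 / 4.8660e-07
= 1.3617e-27 kg*m/s

1.3617e-27


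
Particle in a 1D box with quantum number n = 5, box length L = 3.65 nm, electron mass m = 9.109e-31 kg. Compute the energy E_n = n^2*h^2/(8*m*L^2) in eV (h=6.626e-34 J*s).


E = n^2 * h^2 / (8 * m * L^2)
= 5^2 * (6.626e-34)^2 / (8 * 9.109e-31 * (3.65e-9)^2)
= 25 * 4.3904e-67 / (8 * 9.109e-31 * 1.3322e-17)
= 1.1306e-19 J
= 0.7057 eV

0.7057


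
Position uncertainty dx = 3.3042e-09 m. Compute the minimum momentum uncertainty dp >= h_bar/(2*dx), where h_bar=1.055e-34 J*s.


dp = h_bar / (2 * dx)
= 1.055e-34 / (2 * 3.3042e-09)
= 1.055e-34 / 6.6084e-09
= 1.5965e-26 kg*m/s

1.5965e-26


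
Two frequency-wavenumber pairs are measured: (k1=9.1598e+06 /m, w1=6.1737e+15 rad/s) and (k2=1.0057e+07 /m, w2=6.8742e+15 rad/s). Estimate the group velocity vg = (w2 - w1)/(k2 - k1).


vg = (w2 - w1) / (k2 - k1)
= (6.8742e+15 - 6.1737e+15) / (1.0057e+07 - 9.1598e+06)
= 7.0050e+14 / 8.9720e+05
= 7.8076e+08 m/s

7.8076e+08


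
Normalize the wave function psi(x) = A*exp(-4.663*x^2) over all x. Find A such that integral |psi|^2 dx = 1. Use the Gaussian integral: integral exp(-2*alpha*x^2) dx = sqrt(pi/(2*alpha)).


integral |psi|^2 dx = A^2 * sqrt(pi/(2*alpha)) = 1
A^2 = sqrt(2*alpha/pi)
= sqrt(2 * 4.663 / pi)
= 1.72295
A = sqrt(1.72295)
= 1.3126

1.3126


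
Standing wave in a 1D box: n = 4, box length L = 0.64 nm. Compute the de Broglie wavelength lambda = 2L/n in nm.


lambda = 2L / n
= 2 * 0.64 / 4
= 1.28 / 4
= 0.32 nm

0.32


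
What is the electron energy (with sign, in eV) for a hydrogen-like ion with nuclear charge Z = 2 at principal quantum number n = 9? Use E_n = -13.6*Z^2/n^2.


E_n = -13.6 * Z^2 / n^2
= -13.6 * 2^2 / 9^2
= -13.6 * 4 / 81
= -0.6716 eV

-0.6716


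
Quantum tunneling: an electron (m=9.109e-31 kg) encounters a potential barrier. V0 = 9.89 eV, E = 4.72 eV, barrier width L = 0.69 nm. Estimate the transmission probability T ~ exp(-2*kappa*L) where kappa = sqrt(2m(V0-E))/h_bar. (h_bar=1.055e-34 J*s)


V0 - E = 5.17 eV = 8.2823e-19 J
kappa = sqrt(2 * m * (V0-E)) / h_bar
= sqrt(2 * 9.109e-31 * 8.2823e-19) / 1.055e-34
= 1.1643e+10 /m
2*kappa*L = 2 * 1.1643e+10 * 0.69e-9
= 16.0677
T = exp(-16.0677) = 1.051695e-07

1.051695e-07


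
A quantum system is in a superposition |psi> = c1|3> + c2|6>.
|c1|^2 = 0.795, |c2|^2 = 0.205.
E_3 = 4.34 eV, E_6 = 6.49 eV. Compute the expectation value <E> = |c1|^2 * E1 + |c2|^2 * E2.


<E> = |c1|^2 * E1 + |c2|^2 * E2
= 0.795 * 4.34 + 0.205 * 6.49
= 3.4503 + 1.3304
= 4.7807 eV

4.7807


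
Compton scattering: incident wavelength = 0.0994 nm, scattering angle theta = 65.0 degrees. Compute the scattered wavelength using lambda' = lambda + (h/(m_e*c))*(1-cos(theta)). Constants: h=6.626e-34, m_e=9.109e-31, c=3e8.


Compton wavelength: h/(m_e*c) = 2.4247e-12 m
d_lambda = 2.4247e-12 * (1 - cos(65.0 deg))
= 2.4247e-12 * 0.577382
= 1.4000e-12 m = 0.0014 nm
lambda' = 0.0994 + 0.0014
= 0.1008 nm

0.1008


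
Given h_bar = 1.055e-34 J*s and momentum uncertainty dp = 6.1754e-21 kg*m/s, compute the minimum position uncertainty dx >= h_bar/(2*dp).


dx = h_bar / (2 * dp)
= 1.055e-34 / (2 * 6.1754e-21)
= 1.055e-34 / 1.2351e-20
= 8.5420e-15 m

8.5420e-15


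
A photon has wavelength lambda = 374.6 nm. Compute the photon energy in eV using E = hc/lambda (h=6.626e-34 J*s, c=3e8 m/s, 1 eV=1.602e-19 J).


E = hc / lambda
= (6.626e-34)(3e8) / (374.6e-9)
= 1.9878e-25 / 3.7460e-07
= 5.3065e-19 J
Converting to eV: 5.3065e-19 / 1.602e-19
= 3.3124 eV

3.3124


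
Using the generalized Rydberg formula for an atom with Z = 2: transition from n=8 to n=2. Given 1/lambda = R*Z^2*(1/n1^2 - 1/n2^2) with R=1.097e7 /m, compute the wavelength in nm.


1/lambda = R * Z^2 * (1/n1^2 - 1/n2^2)
= 1.097e7 * 2^2 * (1/2^2 - 1/8^2)
= 1.097e7 * 4 * (0.25 - 0.015625)
= 1.0284e+07 /m
lambda = 1 / 1.0284e+07
= 97.2349 nm

97.2349


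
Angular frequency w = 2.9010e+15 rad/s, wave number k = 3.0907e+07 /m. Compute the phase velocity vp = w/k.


vp = w / k
= 2.9010e+15 / 3.0907e+07
= 9.3862e+07 m/s

9.3862e+07


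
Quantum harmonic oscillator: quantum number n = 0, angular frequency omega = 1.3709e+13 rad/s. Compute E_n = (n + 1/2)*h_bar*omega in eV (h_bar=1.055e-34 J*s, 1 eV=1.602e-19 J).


E = (n + 1/2) * h_bar * omega
= (0 + 0.5) * 1.055e-34 * 1.3709e+13
= 0.5 * 1.4463e-21
= 7.2315e-22 J
= 0.0045 eV

0.0045


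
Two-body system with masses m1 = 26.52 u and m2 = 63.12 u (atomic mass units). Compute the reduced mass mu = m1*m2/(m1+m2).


mu = m1 * m2 / (m1 + m2)
= 26.52 * 63.12 / (26.52 + 63.12)
= 1673.9424 / 89.64
= 18.6741 u

18.6741


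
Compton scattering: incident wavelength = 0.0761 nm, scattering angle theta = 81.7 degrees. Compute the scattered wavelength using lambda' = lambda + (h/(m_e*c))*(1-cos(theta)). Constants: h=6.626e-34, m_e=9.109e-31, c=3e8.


Compton wavelength: h/(m_e*c) = 2.4247e-12 m
d_lambda = 2.4247e-12 * (1 - cos(81.7 deg))
= 2.4247e-12 * 0.855644
= 2.0747e-12 m = 0.002075 nm
lambda' = 0.0761 + 0.002075
= 0.078175 nm

0.078175


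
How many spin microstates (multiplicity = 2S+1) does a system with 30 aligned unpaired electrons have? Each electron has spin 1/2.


Total spin S = N * (1/2) = 30 * 0.5 = 15.0
Spin multiplicity = 2S + 1
= 2 * 15.0 + 1
= 31

31


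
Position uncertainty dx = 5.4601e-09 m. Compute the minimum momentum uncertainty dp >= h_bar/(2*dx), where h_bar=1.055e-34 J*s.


dp = h_bar / (2 * dx)
= 1.055e-34 / (2 * 5.4601e-09)
= 1.055e-34 / 1.0920e-08
= 9.6610e-27 kg*m/s

9.6610e-27


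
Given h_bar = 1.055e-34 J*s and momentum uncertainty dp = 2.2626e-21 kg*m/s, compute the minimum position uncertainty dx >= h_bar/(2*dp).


dx = h_bar / (2 * dp)
= 1.055e-34 / (2 * 2.2626e-21)
= 1.055e-34 / 4.5252e-21
= 2.3314e-14 m

2.3314e-14


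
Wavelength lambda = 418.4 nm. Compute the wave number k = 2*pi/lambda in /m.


k = 2 * pi / lambda
= 6.2832 / (418.4e-9)
= 6.2832 / 4.1840e-07
= 1.5017e+07 /m

1.5017e+07


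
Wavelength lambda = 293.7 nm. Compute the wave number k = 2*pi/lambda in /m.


k = 2 * pi / lambda
= 6.2832 / (293.7e-9)
= 6.2832 / 2.9370e-07
= 2.1393e+07 /m

2.1393e+07


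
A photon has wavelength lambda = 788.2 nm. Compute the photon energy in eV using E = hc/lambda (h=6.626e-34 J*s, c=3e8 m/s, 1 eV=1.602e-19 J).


E = hc / lambda
= (6.626e-34)(3e8) / (788.2e-9)
= 1.9878e-25 / 7.8820e-07
= 2.5219e-19 J
Converting to eV: 2.5219e-19 / 1.602e-19
= 1.5743 eV

1.5743


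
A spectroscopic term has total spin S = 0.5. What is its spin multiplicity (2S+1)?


Spin multiplicity = 2S + 1
= 2 * 0.5 + 1
= 1.0 + 1
= 2

2


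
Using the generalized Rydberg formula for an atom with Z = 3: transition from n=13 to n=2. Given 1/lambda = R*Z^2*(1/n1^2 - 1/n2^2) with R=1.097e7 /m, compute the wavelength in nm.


1/lambda = R * Z^2 * (1/n1^2 - 1/n2^2)
= 1.097e7 * 3^2 * (1/2^2 - 1/13^2)
= 1.097e7 * 9 * (0.25 - 0.005917)
= 2.4098e+07 /m
lambda = 1 / 2.4098e+07
= 41.4967 nm

41.4967


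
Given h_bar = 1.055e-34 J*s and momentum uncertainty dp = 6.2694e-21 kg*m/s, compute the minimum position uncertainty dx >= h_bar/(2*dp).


dx = h_bar / (2 * dp)
= 1.055e-34 / (2 * 6.2694e-21)
= 1.055e-34 / 1.2539e-20
= 8.4139e-15 m

8.4139e-15


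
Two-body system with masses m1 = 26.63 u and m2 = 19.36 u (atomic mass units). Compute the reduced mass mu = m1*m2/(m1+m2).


mu = m1 * m2 / (m1 + m2)
= 26.63 * 19.36 / (26.63 + 19.36)
= 515.5568 / 45.99
= 11.2102 u

11.2102


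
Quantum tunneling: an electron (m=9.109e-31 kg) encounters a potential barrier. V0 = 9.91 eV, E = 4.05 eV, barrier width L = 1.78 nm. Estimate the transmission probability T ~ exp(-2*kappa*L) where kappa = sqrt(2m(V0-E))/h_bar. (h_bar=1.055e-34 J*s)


V0 - E = 5.86 eV = 9.3877e-19 J
kappa = sqrt(2 * m * (V0-E)) / h_bar
= sqrt(2 * 9.109e-31 * 9.3877e-19) / 1.055e-34
= 1.2396e+10 /m
2*kappa*L = 2 * 1.2396e+10 * 1.78e-9
= 44.1294
T = exp(-44.1294) = 6.836727e-20

6.836727e-20


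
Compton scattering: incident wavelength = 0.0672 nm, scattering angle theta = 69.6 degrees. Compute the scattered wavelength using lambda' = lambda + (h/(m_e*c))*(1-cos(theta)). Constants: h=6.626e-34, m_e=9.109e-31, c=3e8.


Compton wavelength: h/(m_e*c) = 2.4247e-12 m
d_lambda = 2.4247e-12 * (1 - cos(69.6 deg))
= 2.4247e-12 * 0.651428
= 1.5795e-12 m = 0.00158 nm
lambda' = 0.0672 + 0.00158
= 0.06878 nm

0.06878


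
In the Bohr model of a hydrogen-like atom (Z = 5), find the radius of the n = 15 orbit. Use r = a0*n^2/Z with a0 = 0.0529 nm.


r = a0 * n^2 / Z
= 0.0529 * 15^2 / 5
= 0.0529 * 225 / 5
= 2.3805 nm

2.3805


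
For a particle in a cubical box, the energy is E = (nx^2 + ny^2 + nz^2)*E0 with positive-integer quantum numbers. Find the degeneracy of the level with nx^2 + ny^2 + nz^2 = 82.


Enumerate all (nx, ny, nz) with nx^2 + ny^2 + nz^2 = 82:
(3,3,8)
(3,8,3)
(8,3,3)
Total degeneracy = 3

3


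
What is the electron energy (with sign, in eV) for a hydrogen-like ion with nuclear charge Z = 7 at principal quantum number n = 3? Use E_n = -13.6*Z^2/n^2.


E_n = -13.6 * Z^2 / n^2
= -13.6 * 7^2 / 3^2
= -13.6 * 49 / 9
= -74.0444 eV

-74.0444


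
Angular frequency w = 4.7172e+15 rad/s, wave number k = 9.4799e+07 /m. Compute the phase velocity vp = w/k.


vp = w / k
= 4.7172e+15 / 9.4799e+07
= 4.9760e+07 m/s

4.9760e+07


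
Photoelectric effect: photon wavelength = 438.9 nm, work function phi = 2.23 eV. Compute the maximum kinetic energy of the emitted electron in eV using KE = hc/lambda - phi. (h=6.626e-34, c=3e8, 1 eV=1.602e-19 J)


E_photon = hc / lambda
= (6.626e-34)(3e8) / (438.9e-9)
= 4.5290e-19 J
= 2.8271 eV
KE = E_photon - phi
= 2.8271 - 2.23
= 0.5971 eV

0.5971


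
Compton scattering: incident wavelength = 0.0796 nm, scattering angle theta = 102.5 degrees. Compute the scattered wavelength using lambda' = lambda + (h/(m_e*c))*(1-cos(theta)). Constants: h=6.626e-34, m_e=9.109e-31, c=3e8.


Compton wavelength: h/(m_e*c) = 2.4247e-12 m
d_lambda = 2.4247e-12 * (1 - cos(102.5 deg))
= 2.4247e-12 * 1.21644
= 2.9495e-12 m = 0.00295 nm
lambda' = 0.0796 + 0.00295
= 0.08255 nm

0.08255


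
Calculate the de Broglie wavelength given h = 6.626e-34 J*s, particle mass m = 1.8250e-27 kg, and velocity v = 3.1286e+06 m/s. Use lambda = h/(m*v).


lambda = h / (m * v)
= 6.626e-34 / (1.8250e-27 * 3.1286e+06)
= 6.626e-34 / 5.7097e-21
= 1.1605e-13 m

1.1605e-13


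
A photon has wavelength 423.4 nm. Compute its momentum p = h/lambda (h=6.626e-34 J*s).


p = h / lambda
= 6.626e-34 / (423.4e-9)
= 6.626e-34 / 4.2340e-07
= 1.5650e-27 kg*m/s

1.5650e-27


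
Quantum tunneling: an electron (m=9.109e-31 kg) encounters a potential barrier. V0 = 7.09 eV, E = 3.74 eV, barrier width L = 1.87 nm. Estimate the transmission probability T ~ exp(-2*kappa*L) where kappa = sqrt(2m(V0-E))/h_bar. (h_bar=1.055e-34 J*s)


V0 - E = 3.35 eV = 5.3667e-19 J
kappa = sqrt(2 * m * (V0-E)) / h_bar
= sqrt(2 * 9.109e-31 * 5.3667e-19) / 1.055e-34
= 9.3724e+09 /m
2*kappa*L = 2 * 9.3724e+09 * 1.87e-9
= 35.0528
T = exp(-35.0528) = 5.980632e-16

5.980632e-16


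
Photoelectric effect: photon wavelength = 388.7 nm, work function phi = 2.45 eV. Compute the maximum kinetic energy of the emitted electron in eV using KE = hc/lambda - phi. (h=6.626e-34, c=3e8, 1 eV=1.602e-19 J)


E_photon = hc / lambda
= (6.626e-34)(3e8) / (388.7e-9)
= 5.1140e-19 J
= 3.1922 eV
KE = E_photon - phi
= 3.1922 - 2.45
= 0.7422 eV

0.7422


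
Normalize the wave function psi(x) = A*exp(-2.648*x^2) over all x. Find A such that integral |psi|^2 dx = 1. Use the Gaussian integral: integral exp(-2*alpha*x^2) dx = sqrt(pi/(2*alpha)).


integral |psi|^2 dx = A^2 * sqrt(pi/(2*alpha)) = 1
A^2 = sqrt(2*alpha/pi)
= sqrt(2 * 2.648 / pi)
= 1.298372
A = sqrt(1.298372)
= 1.1395

1.1395


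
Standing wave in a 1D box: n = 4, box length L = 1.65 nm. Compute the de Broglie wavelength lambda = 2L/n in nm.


lambda = 2L / n
= 2 * 1.65 / 4
= 3.3 / 4
= 0.825 nm

0.825


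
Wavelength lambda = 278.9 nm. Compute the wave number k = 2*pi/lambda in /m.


k = 2 * pi / lambda
= 6.2832 / (278.9e-9)
= 6.2832 / 2.7890e-07
= 2.2528e+07 /m

2.2528e+07


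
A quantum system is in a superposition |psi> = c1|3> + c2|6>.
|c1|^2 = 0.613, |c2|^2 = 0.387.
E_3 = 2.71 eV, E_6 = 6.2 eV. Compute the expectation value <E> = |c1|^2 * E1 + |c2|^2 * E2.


<E> = |c1|^2 * E1 + |c2|^2 * E2
= 0.613 * 2.71 + 0.387 * 6.2
= 1.6612 + 2.3994
= 4.0606 eV

4.0606


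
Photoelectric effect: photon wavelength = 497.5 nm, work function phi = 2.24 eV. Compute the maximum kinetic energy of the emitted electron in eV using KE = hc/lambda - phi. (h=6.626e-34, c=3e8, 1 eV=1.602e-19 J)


E_photon = hc / lambda
= (6.626e-34)(3e8) / (497.5e-9)
= 3.9956e-19 J
= 2.4941 eV
KE = E_photon - phi
= 2.4941 - 2.24
= 0.2541 eV

0.2541


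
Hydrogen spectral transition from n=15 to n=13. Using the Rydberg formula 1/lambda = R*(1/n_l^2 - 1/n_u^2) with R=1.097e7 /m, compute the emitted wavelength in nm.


1/lambda = R * (1/n_l^2 - 1/n_u^2)
= 1.097e7 * (1/13^2 - 1/15^2)
= 1.097e7 * (0.005917 - 0.004444)
= 1.097e7 * 0.001473
= 1.6156e+04 /m
lambda = 1 / 1.6156e+04 = 61897.708 nm

61897.708


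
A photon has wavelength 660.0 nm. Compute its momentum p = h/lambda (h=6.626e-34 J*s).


p = h / lambda
= 6.626e-34 / (660.0e-9)
= 6.626e-34 / 6.6000e-07
= 1.0039e-27 kg*m/s

1.0039e-27


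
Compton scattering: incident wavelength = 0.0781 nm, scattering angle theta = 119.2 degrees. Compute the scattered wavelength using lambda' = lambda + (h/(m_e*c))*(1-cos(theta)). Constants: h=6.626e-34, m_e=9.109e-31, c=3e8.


Compton wavelength: h/(m_e*c) = 2.4247e-12 m
d_lambda = 2.4247e-12 * (1 - cos(119.2 deg))
= 2.4247e-12 * 1.48786
= 3.6076e-12 m = 0.003608 nm
lambda' = 0.0781 + 0.003608
= 0.081708 nm

0.081708


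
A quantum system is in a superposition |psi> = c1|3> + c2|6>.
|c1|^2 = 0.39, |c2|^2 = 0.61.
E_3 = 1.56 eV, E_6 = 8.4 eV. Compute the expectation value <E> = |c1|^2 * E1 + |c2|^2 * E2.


<E> = |c1|^2 * E1 + |c2|^2 * E2
= 0.39 * 1.56 + 0.61 * 8.4
= 0.6084 + 5.124
= 5.7324 eV

5.7324


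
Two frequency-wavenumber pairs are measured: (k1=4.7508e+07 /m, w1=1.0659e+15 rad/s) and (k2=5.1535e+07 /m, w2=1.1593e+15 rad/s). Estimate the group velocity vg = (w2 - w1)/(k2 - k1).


vg = (w2 - w1) / (k2 - k1)
= (1.1593e+15 - 1.0659e+15) / (5.1535e+07 - 4.7508e+07)
= 9.3400e+13 / 4.0270e+06
= 2.3193e+07 m/s

2.3193e+07


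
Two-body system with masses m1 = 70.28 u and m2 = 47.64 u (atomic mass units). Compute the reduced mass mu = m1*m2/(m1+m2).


mu = m1 * m2 / (m1 + m2)
= 70.28 * 47.64 / (70.28 + 47.64)
= 3348.1392 / 117.92
= 28.3933 u

28.3933


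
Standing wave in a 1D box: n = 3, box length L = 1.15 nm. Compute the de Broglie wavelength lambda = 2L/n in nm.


lambda = 2L / n
= 2 * 1.15 / 3
= 2.3 / 3
= 0.7667 nm

0.7667


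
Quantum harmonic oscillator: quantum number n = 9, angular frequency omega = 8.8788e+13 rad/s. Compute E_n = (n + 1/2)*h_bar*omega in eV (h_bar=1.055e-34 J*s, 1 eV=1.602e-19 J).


E = (n + 1/2) * h_bar * omega
= (9 + 0.5) * 1.055e-34 * 8.8788e+13
= 9.5 * 9.3671e-21
= 8.8988e-20 J
= 0.5555 eV

0.5555


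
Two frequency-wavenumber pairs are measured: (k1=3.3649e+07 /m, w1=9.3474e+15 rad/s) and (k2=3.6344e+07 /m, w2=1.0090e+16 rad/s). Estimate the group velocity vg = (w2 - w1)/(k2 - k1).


vg = (w2 - w1) / (k2 - k1)
= (1.0090e+16 - 9.3474e+15) / (3.6344e+07 - 3.3649e+07)
= 7.4260e+14 / 2.6950e+06
= 2.7555e+08 m/s

2.7555e+08


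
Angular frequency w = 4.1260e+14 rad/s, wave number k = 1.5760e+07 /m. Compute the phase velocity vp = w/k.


vp = w / k
= 4.1260e+14 / 1.5760e+07
= 2.6180e+07 m/s

2.6180e+07


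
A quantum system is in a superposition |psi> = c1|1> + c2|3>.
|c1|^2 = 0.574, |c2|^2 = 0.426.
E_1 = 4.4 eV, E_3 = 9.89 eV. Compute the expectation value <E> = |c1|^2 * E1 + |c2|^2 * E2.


<E> = |c1|^2 * E1 + |c2|^2 * E2
= 0.574 * 4.4 + 0.426 * 9.89
= 2.5256 + 4.2131
= 6.7387 eV

6.7387


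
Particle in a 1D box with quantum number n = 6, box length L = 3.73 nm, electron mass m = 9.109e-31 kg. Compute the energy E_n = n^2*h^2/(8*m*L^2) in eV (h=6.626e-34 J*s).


E = n^2 * h^2 / (8 * m * L^2)
= 6^2 * (6.626e-34)^2 / (8 * 9.109e-31 * (3.73e-9)^2)
= 36 * 4.3904e-67 / (8 * 9.109e-31 * 1.3913e-17)
= 1.5589e-19 J
= 0.9731 eV

0.9731


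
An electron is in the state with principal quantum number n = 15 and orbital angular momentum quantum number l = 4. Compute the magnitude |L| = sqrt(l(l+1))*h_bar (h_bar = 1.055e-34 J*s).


L = sqrt(l*(l+1)) * h_bar
= sqrt(4 * 5) * 1.055e-34
= sqrt(20) * 1.055e-34
= 4.4721 * 1.055e-34
= 4.7181e-34 J*s

4.7181e-34


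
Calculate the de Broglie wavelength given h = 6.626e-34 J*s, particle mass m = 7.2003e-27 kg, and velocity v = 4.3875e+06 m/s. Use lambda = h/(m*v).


lambda = h / (m * v)
= 6.626e-34 / (7.2003e-27 * 4.3875e+06)
= 6.626e-34 / 3.1591e-20
= 2.0974e-14 m

2.0974e-14


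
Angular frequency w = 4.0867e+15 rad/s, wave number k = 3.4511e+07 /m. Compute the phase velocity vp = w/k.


vp = w / k
= 4.0867e+15 / 3.4511e+07
= 1.1842e+08 m/s

1.1842e+08


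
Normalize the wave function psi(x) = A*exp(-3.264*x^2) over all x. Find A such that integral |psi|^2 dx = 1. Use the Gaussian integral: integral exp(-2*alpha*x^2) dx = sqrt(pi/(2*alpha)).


integral |psi|^2 dx = A^2 * sqrt(pi/(2*alpha)) = 1
A^2 = sqrt(2*alpha/pi)
= sqrt(2 * 3.264 / pi)
= 1.441502
A = sqrt(1.441502)
= 1.2006

1.2006


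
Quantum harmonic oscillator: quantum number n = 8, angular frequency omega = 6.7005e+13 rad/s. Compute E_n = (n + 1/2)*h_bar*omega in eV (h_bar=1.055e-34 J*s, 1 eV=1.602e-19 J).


E = (n + 1/2) * h_bar * omega
= (8 + 0.5) * 1.055e-34 * 6.7005e+13
= 8.5 * 7.0690e-21
= 6.0087e-20 J
= 0.3751 eV

0.3751


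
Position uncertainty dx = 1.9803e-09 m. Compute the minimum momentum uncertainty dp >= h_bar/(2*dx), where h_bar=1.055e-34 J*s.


dp = h_bar / (2 * dx)
= 1.055e-34 / (2 * 1.9803e-09)
= 1.055e-34 / 3.9606e-09
= 2.6637e-26 kg*m/s

2.6637e-26


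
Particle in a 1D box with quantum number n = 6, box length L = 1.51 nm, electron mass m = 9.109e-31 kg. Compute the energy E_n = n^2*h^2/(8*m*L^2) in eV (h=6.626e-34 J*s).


E = n^2 * h^2 / (8 * m * L^2)
= 6^2 * (6.626e-34)^2 / (8 * 9.109e-31 * (1.51e-9)^2)
= 36 * 4.3904e-67 / (8 * 9.109e-31 * 2.2801e-18)
= 9.5124e-19 J
= 5.9378 eV

5.9378


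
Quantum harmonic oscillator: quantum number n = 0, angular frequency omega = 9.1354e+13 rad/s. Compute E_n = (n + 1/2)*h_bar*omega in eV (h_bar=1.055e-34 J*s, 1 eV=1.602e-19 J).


E = (n + 1/2) * h_bar * omega
= (0 + 0.5) * 1.055e-34 * 9.1354e+13
= 0.5 * 9.6378e-21
= 4.8189e-21 J
= 0.0301 eV

0.0301


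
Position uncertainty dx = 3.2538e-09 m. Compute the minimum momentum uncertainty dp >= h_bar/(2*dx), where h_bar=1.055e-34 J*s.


dp = h_bar / (2 * dx)
= 1.055e-34 / (2 * 3.2538e-09)
= 1.055e-34 / 6.5076e-09
= 1.6212e-26 kg*m/s

1.6212e-26


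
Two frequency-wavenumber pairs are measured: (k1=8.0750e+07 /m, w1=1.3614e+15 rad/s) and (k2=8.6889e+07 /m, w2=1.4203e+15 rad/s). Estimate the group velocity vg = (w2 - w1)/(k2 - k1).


vg = (w2 - w1) / (k2 - k1)
= (1.4203e+15 - 1.3614e+15) / (8.6889e+07 - 8.0750e+07)
= 5.8900e+13 / 6.1390e+06
= 9.5944e+06 m/s

9.5944e+06


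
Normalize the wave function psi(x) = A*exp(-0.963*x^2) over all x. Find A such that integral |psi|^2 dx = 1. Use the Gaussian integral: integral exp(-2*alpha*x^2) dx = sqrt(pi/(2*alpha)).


integral |psi|^2 dx = A^2 * sqrt(pi/(2*alpha)) = 1
A^2 = sqrt(2*alpha/pi)
= sqrt(2 * 0.963 / pi)
= 0.782985
A = sqrt(0.782985)
= 0.8849

0.8849


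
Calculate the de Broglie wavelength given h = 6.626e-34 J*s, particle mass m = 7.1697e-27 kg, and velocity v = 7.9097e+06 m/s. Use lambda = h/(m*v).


lambda = h / (m * v)
= 6.626e-34 / (7.1697e-27 * 7.9097e+06)
= 6.626e-34 / 5.6710e-20
= 1.1684e-14 m

1.1684e-14


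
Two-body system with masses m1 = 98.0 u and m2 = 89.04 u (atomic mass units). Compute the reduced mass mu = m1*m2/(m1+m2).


mu = m1 * m2 / (m1 + m2)
= 98.0 * 89.04 / (98.0 + 89.04)
= 8725.92 / 187.04
= 46.6527 u

46.6527


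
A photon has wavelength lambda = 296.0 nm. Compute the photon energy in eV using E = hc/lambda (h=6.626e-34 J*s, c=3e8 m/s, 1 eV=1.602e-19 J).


E = hc / lambda
= (6.626e-34)(3e8) / (296.0e-9)
= 1.9878e-25 / 2.9600e-07
= 6.7155e-19 J
Converting to eV: 6.7155e-19 / 1.602e-19
= 4.192 eV

4.192


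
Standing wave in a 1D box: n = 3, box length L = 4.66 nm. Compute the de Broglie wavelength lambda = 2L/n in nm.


lambda = 2L / n
= 2 * 4.66 / 3
= 9.32 / 3
= 3.1067 nm

3.1067


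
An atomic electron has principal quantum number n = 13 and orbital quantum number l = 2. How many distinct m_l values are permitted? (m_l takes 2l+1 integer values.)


m_l ranges from -l to +l in integer steps
So m_l goes from -2 to +2
Count = 2l + 1 = 2*2 + 1
= 5

5


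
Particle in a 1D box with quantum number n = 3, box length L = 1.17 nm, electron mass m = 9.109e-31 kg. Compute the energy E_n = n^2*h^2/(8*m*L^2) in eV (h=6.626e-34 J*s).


E = n^2 * h^2 / (8 * m * L^2)
= 3^2 * (6.626e-34)^2 / (8 * 9.109e-31 * (1.17e-9)^2)
= 9 * 4.3904e-67 / (8 * 9.109e-31 * 1.3689e-18)
= 3.9611e-19 J
= 2.4726 eV

2.4726


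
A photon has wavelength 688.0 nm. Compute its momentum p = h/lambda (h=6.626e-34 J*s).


p = h / lambda
= 6.626e-34 / (688.0e-9)
= 6.626e-34 / 6.8800e-07
= 9.6308e-28 kg*m/s

9.6308e-28


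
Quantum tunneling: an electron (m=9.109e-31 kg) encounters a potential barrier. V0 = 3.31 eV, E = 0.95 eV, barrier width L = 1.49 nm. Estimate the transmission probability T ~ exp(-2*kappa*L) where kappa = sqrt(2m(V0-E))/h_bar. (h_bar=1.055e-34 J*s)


V0 - E = 2.36 eV = 3.7807e-19 J
kappa = sqrt(2 * m * (V0-E)) / h_bar
= sqrt(2 * 9.109e-31 * 3.7807e-19) / 1.055e-34
= 7.8666e+09 /m
2*kappa*L = 2 * 7.8666e+09 * 1.49e-9
= 23.4424
T = exp(-23.4424) = 6.593417e-11

6.593417e-11


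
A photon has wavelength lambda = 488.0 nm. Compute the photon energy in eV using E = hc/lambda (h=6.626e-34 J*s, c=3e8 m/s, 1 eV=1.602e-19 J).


E = hc / lambda
= (6.626e-34)(3e8) / (488.0e-9)
= 1.9878e-25 / 4.8800e-07
= 4.0734e-19 J
Converting to eV: 4.0734e-19 / 1.602e-19
= 2.5427 eV

2.5427


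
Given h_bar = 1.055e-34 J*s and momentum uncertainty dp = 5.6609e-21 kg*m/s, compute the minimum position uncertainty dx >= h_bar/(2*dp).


dx = h_bar / (2 * dp)
= 1.055e-34 / (2 * 5.6609e-21)
= 1.055e-34 / 1.1322e-20
= 9.3183e-15 m

9.3183e-15


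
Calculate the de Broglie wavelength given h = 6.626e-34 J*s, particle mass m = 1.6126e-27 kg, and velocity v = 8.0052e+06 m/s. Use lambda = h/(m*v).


lambda = h / (m * v)
= 6.626e-34 / (1.6126e-27 * 8.0052e+06)
= 6.626e-34 / 1.2909e-20
= 5.1328e-14 m

5.1328e-14


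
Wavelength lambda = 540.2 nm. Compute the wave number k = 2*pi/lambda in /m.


k = 2 * pi / lambda
= 6.2832 / (540.2e-9)
= 6.2832 / 5.4020e-07
= 1.1631e+07 /m

1.1631e+07


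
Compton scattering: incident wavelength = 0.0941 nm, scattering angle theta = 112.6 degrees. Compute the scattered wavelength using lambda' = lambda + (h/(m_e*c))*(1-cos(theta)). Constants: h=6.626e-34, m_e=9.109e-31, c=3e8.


Compton wavelength: h/(m_e*c) = 2.4247e-12 m
d_lambda = 2.4247e-12 * (1 - cos(112.6 deg))
= 2.4247e-12 * 1.384295
= 3.3565e-12 m = 0.003357 nm
lambda' = 0.0941 + 0.003357
= 0.097457 nm

0.097457


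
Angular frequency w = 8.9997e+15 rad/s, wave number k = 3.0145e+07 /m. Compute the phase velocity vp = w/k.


vp = w / k
= 8.9997e+15 / 3.0145e+07
= 2.9855e+08 m/s

2.9855e+08


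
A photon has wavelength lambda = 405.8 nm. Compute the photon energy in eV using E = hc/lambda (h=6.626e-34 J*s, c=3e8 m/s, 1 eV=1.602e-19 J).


E = hc / lambda
= (6.626e-34)(3e8) / (405.8e-9)
= 1.9878e-25 / 4.0580e-07
= 4.8985e-19 J
Converting to eV: 4.8985e-19 / 1.602e-19
= 3.0577 eV

3.0577


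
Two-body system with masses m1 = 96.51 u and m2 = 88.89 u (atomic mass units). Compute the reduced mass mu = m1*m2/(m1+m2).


mu = m1 * m2 / (m1 + m2)
= 96.51 * 88.89 / (96.51 + 88.89)
= 8578.7739 / 185.4
= 46.2717 u

46.2717


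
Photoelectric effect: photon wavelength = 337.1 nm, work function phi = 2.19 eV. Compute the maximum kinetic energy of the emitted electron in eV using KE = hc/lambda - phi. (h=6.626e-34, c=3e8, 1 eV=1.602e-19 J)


E_photon = hc / lambda
= (6.626e-34)(3e8) / (337.1e-9)
= 5.8968e-19 J
= 3.6809 eV
KE = E_photon - phi
= 3.6809 - 2.19
= 1.4909 eV

1.4909


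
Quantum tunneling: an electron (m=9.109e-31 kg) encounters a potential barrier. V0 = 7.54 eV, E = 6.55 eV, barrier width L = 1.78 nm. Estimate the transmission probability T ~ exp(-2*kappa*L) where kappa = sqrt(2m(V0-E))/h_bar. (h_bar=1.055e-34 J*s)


V0 - E = 0.99 eV = 1.5860e-19 J
kappa = sqrt(2 * m * (V0-E)) / h_bar
= sqrt(2 * 9.109e-31 * 1.5860e-19) / 1.055e-34
= 5.0950e+09 /m
2*kappa*L = 2 * 5.0950e+09 * 1.78e-9
= 18.1383
T = exp(-18.1383) = 1.326275e-08

1.326275e-08


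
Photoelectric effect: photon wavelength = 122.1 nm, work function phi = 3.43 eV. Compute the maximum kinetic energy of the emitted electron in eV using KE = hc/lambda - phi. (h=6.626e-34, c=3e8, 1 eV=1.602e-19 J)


E_photon = hc / lambda
= (6.626e-34)(3e8) / (122.1e-9)
= 1.6280e-18 J
= 10.1624 eV
KE = E_photon - phi
= 10.1624 - 3.43
= 6.7324 eV

6.7324


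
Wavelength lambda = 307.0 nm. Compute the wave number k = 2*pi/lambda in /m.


k = 2 * pi / lambda
= 6.2832 / (307.0e-9)
= 6.2832 / 3.0700e-07
= 2.0466e+07 /m

2.0466e+07


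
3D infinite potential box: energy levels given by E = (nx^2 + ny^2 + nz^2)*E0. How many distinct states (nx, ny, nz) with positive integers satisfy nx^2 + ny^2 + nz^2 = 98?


Enumerate all (nx, ny, nz) with nx^2 + ny^2 + nz^2 = 98:
(1,4,9)
(1,9,4)
(3,5,8)
(3,8,5)
(4,1,9)
(4,9,1)
(5,3,8)
(5,8,3)
(8,3,5)
(8,5,3)
(9,1,4)
(9,4,1)
Total degeneracy = 12

12


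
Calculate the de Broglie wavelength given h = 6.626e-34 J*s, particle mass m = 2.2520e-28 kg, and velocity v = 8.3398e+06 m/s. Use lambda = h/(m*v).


lambda = h / (m * v)
= 6.626e-34 / (2.2520e-28 * 8.3398e+06)
= 6.626e-34 / 1.8781e-21
= 3.5280e-13 m

3.5280e-13


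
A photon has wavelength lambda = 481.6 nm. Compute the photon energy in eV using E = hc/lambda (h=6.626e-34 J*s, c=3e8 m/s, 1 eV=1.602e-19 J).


E = hc / lambda
= (6.626e-34)(3e8) / (481.6e-9)
= 1.9878e-25 / 4.8160e-07
= 4.1275e-19 J
Converting to eV: 4.1275e-19 / 1.602e-19
= 2.5765 eV

2.5765


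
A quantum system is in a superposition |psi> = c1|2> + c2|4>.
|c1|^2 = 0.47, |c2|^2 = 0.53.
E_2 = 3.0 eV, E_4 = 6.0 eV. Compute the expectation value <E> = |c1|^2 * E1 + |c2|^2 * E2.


<E> = |c1|^2 * E1 + |c2|^2 * E2
= 0.47 * 3.0 + 0.53 * 6.0
= 1.41 + 3.18
= 4.59 eV

4.59


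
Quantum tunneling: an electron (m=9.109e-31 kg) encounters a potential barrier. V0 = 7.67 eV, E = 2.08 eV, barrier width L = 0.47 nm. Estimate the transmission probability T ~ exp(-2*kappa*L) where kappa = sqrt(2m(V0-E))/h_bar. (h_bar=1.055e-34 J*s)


V0 - E = 5.59 eV = 8.9552e-19 J
kappa = sqrt(2 * m * (V0-E)) / h_bar
= sqrt(2 * 9.109e-31 * 8.9552e-19) / 1.055e-34
= 1.2107e+10 /m
2*kappa*L = 2 * 1.2107e+10 * 0.47e-9
= 11.3805
T = exp(-11.3805) = 1.141547e-05

1.141547e-05


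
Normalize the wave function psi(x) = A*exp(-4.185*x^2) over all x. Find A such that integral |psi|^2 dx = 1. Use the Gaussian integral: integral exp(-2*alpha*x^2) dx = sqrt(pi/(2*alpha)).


integral |psi|^2 dx = A^2 * sqrt(pi/(2*alpha)) = 1
A^2 = sqrt(2*alpha/pi)
= sqrt(2 * 4.185 / pi)
= 1.632254
A = sqrt(1.632254)
= 1.2776

1.2776


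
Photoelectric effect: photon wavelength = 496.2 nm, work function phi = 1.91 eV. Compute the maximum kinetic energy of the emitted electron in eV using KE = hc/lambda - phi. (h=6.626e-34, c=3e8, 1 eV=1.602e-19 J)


E_photon = hc / lambda
= (6.626e-34)(3e8) / (496.2e-9)
= 4.0060e-19 J
= 2.5007 eV
KE = E_photon - phi
= 2.5007 - 1.91
= 0.5907 eV

0.5907


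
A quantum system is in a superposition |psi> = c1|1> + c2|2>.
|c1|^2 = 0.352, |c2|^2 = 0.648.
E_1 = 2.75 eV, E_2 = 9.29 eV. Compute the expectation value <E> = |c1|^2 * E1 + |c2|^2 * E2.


<E> = |c1|^2 * E1 + |c2|^2 * E2
= 0.352 * 2.75 + 0.648 * 9.29
= 0.968 + 6.0199
= 6.9879 eV

6.9879


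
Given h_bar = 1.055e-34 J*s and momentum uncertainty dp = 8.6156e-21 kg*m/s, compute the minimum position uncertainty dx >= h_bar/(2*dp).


dx = h_bar / (2 * dp)
= 1.055e-34 / (2 * 8.6156e-21)
= 1.055e-34 / 1.7231e-20
= 6.1226e-15 m

6.1226e-15


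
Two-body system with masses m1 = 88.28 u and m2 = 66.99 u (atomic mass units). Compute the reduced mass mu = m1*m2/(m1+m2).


mu = m1 * m2 / (m1 + m2)
= 88.28 * 66.99 / (88.28 + 66.99)
= 5913.8772 / 155.27
= 38.0877 u

38.0877


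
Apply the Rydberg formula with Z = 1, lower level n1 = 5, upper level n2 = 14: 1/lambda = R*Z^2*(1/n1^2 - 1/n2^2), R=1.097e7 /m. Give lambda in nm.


1/lambda = R * Z^2 * (1/n1^2 - 1/n2^2)
= 1.097e7 * 1^2 * (1/5^2 - 1/14^2)
= 1.097e7 * 1 * (0.04 - 0.005102)
= 3.8283e+05 /m
lambda = 1 / 3.8283e+05
= 2612.1213 nm

2612.1213


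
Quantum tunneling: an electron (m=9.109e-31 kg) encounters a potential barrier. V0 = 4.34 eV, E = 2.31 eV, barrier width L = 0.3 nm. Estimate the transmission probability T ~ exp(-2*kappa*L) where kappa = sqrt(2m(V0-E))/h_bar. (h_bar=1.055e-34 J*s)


V0 - E = 2.03 eV = 3.2521e-19 J
kappa = sqrt(2 * m * (V0-E)) / h_bar
= sqrt(2 * 9.109e-31 * 3.2521e-19) / 1.055e-34
= 7.2959e+09 /m
2*kappa*L = 2 * 7.2959e+09 * 0.3e-9
= 4.3775
T = exp(-4.3775) = 1.255643e-02

1.255643e-02


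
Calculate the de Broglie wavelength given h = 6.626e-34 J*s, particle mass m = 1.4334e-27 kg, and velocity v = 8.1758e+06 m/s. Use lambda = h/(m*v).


lambda = h / (m * v)
= 6.626e-34 / (1.4334e-27 * 8.1758e+06)
= 6.626e-34 / 1.1719e-20
= 5.6540e-14 m

5.6540e-14


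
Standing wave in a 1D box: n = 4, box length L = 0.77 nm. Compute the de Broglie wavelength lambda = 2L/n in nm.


lambda = 2L / n
= 2 * 0.77 / 4
= 1.54 / 4
= 0.385 nm

0.385
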